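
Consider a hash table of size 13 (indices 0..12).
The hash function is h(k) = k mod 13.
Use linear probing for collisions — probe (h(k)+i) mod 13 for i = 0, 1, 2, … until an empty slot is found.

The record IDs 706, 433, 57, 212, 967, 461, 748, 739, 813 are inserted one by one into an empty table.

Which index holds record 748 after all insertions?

10

706: h=4 → slot 4
433: h=4, probe 4,5 → slot 5
57: h=5, probe 5,6 → slot 6
212: h=4, probe 4,5,6,7 → slot 7
967: h=5, probe 5,6,7,8 → slot 8
461: h=6, probe 6,7,8,9 → slot 9
748: h=7, probe 7,8,9,10 → slot 10
739: h=11 → slot 11
813: h=7, probe 7,8,9,10,11,12 → slot 12
Table: [∅, ∅, ∅, ∅, 706, 433, 57, 212, 967, 461, 748, 739, 813]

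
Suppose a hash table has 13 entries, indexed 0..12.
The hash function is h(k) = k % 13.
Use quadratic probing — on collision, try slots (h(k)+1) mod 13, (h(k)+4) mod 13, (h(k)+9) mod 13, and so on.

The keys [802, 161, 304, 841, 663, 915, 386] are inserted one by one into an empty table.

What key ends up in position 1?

802 hashes to 9; slot 9 is free -> place at 9.
161 hashes to 5; slot 5 is free -> place at 5.
304 hashes to 5; 5 taken -> place at 6.
841 hashes to 9; 9 taken -> place at 10.
663 hashes to 0; slot 0 is free -> place at 0.
915 hashes to 5; 5,6,9 taken -> place at 1.
386 hashes to 9; 9,10,0,5 taken -> place at 12.
Table: [663, 915, -, -, -, 161, 304, -, -, 802, 841, -, 386]

915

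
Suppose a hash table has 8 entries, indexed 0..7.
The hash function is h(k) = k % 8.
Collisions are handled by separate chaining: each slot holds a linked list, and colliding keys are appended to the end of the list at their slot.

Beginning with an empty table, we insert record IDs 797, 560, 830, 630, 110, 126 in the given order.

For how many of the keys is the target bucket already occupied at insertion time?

3

Insert 797: h=5, bucket 5 empty -> new chain.
Insert 560: h=0, bucket 0 empty -> new chain.
Insert 830: h=6, bucket 6 empty -> new chain.
Insert 630: h=6, bucket 6 nonempty -> append to chain.
Insert 110: h=6, bucket 6 nonempty -> append to chain.
Insert 126: h=6, bucket 6 nonempty -> append to chain.
Final buckets:
0: 560
1: —
2: —
3: —
4: —
5: 797
6: 830 -> 630 -> 110 -> 126
7: —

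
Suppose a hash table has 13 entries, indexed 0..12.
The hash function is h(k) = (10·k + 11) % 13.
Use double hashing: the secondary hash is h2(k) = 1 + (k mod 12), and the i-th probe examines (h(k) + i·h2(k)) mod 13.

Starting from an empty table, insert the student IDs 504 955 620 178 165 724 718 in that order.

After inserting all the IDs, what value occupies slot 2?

724

Insert 504: h=7, slot 7 empty => index 7.
Insert 955: h=6, slot 6 empty => index 6.
Insert 620: h=10, slot 10 empty => index 10.
Insert 178: h=10, h2=11, slot 10 occupied => index 8.
Insert 165: h=10, h2=10, slots 10,7 occupied => index 4.
Insert 724: h=10, h2=5, slot 10 occupied => index 2.
Insert 718: h=2, h2=11, slot 2 occupied => index 0.
Table: [718, -, 724, -, 165, -, 955, 504, 178, -, 620, -, -]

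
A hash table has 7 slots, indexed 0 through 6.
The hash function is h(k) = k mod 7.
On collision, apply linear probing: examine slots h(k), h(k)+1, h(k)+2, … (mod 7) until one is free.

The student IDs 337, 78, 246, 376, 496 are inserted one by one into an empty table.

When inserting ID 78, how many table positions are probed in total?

337: h=1 → slot 1
78: h=1, probe 1,2 → slot 2
246: h=1, probe 1,2,3 → slot 3
376: h=5 → slot 5
496: h=6 → slot 6
Table: [∅, 337, 78, 246, ∅, 376, 496]

2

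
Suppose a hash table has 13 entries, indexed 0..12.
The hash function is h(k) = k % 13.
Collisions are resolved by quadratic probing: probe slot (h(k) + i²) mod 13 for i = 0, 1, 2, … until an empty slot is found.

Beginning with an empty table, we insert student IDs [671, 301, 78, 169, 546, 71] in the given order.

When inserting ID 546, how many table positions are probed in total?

3

Insert 671: h=8, slot 8 empty -> index 8.
Insert 301: h=2, slot 2 empty -> index 2.
Insert 78: h=0, slot 0 empty -> index 0.
Insert 169: h=0, slot 0 occupied -> index 1.
Insert 546: h=0, slots 0,1 occupied -> index 4.
Insert 71: h=6, slot 6 empty -> index 6.
Table: [78, 169, 301, _, 546, _, 71, _, 671, _, _, _, _]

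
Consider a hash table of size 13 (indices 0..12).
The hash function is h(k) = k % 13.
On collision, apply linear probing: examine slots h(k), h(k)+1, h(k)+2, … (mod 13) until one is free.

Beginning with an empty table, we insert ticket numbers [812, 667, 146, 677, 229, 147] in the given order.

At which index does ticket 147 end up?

5

812 hashes to 6; slot 6 is free -> place at 6.
667 hashes to 4; slot 4 is free -> place at 4.
146 hashes to 3; slot 3 is free -> place at 3.
677 hashes to 1; slot 1 is free -> place at 1.
229 hashes to 8; slot 8 is free -> place at 8.
147 hashes to 4; 4 taken -> place at 5.
Table: [., 677, ., 146, 667, 147, 812, ., 229, ., ., ., .]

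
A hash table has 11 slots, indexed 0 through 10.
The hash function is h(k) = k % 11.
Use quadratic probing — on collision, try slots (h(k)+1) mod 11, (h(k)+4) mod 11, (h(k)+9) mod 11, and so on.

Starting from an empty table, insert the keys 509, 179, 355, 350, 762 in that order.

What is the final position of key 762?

509: h=3 -> slot 3
179: h=3, probe 3,4 -> slot 4
355: h=3, probe 3,4,7 -> slot 7
350: h=9 -> slot 9
762: h=3, probe 3,4,7,1 -> slot 1
Table: [_, 762, _, 509, 179, _, _, 355, _, 350, _]

1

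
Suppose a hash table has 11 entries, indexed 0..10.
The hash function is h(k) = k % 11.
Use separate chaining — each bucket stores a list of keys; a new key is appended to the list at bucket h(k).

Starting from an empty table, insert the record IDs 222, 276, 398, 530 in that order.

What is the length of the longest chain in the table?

222 -> bucket 2
276 -> bucket 1
398 -> bucket 2 (collision)
530 -> bucket 2 (collision)
Final buckets:
0: .
1: 276
2: 222 -> 398 -> 530
3: .
4: .
5: .
6: .
7: .
8: .
9: .
10: .

3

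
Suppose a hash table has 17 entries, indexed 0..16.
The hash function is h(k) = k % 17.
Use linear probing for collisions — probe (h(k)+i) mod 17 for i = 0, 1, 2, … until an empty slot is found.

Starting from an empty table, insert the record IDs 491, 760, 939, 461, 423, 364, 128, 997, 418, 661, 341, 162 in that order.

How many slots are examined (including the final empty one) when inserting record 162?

491 hashes to 15; slot 15 is free => place at 15.
760 hashes to 12; slot 12 is free => place at 12.
939 hashes to 4; slot 4 is free => place at 4.
461 hashes to 2; slot 2 is free => place at 2.
423 hashes to 15; 15 taken => place at 16.
364 hashes to 7; slot 7 is free => place at 7.
128 hashes to 9; slot 9 is free => place at 9.
997 hashes to 11; slot 11 is free => place at 11.
418 hashes to 10; slot 10 is free => place at 10.
661 hashes to 15; 15,16 taken => place at 0.
341 hashes to 1; slot 1 is free => place at 1.
162 hashes to 9; 9,10,11,12 taken => place at 13.
Table: [661, 341, 461, ∅, 939, ∅, ∅, 364, ∅, 128, 418, 997, 760, 162, ∅, 491, 423]

5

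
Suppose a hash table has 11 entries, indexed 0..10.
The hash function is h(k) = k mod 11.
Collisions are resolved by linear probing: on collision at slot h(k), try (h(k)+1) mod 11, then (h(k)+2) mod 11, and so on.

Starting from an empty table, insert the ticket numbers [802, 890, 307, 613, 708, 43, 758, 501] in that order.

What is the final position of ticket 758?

3

802 hashes to 10; slot 10 is free → place at 10.
890 hashes to 10; 10 taken → place at 0.
307 hashes to 10; 10,0 taken → place at 1.
613 hashes to 8; slot 8 is free → place at 8.
708 hashes to 4; slot 4 is free → place at 4.
43 hashes to 10; 10,0,1 taken → place at 2.
758 hashes to 10; 10,0,1,2 taken → place at 3.
501 hashes to 6; slot 6 is free → place at 6.
Table: [890, 307, 43, 758, 708, —, 501, —, 613, —, 802]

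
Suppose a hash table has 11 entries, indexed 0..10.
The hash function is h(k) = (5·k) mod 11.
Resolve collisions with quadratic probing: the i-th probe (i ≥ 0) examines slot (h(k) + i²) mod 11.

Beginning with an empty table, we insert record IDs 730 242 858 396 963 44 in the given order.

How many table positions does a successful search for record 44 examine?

730: h=9 → slot 9
242: h=0 → slot 0
858: h=0, probe 0,1 → slot 1
396: h=0, probe 0,1,4 → slot 4
963: h=8 → slot 8
44: h=0, probe 0,1,4,9,5 → slot 5
Table: [242, 858, -, -, 396, 44, -, -, 963, 730, -]
Lookup 44: h=0, probe 0,1,4,9,5 → found at 5.

5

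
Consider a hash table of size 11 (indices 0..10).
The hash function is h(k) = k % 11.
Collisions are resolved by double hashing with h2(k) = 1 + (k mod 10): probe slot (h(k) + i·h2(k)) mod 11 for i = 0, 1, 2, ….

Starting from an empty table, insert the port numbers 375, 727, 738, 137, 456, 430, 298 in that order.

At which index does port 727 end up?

Insert 375: h=1, slot 1 empty -> index 1.
Insert 727: h=1, h2=8, slot 1 occupied -> index 9.
Insert 738: h=1, h2=9, slot 1 occupied -> index 10.
Insert 137: h=5, slot 5 empty -> index 5.
Insert 456: h=5, h2=7, slots 5,1 occupied -> index 8.
Insert 430: h=1, h2=1, slot 1 occupied -> index 2.
Insert 298: h=1, h2=9, slots 1,10,8 occupied -> index 6.
Table: [., 375, 430, ., ., 137, 298, ., 456, 727, 738]

9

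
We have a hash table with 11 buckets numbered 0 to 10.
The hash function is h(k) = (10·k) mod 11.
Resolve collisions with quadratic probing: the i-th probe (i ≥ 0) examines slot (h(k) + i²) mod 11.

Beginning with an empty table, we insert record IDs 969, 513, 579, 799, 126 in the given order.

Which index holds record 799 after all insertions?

Insert 969: h=10, slot 10 empty => index 10.
Insert 513: h=4, slot 4 empty => index 4.
Insert 579: h=4, slot 4 occupied => index 5.
Insert 799: h=4, slots 4,5 occupied => index 8.
Insert 126: h=6, slot 6 empty => index 6.
Table: [-, -, -, -, 513, 579, 126, -, 799, -, 969]

8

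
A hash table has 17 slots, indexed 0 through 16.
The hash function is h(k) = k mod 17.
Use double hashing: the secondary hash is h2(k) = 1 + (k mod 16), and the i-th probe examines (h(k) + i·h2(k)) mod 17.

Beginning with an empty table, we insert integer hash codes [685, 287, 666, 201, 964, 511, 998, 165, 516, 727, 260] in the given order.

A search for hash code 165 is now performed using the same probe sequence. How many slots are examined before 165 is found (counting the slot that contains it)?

3

685 hashes to 5; slot 5 is free => place at 5.
287 hashes to 15; slot 15 is free => place at 15.
666 hashes to 3; slot 3 is free => place at 3.
201 hashes to 14; slot 14 is free => place at 14.
964 hashes to 12; slot 12 is free => place at 12.
511 hashes to 1; slot 1 is free => place at 1.
998 hashes to 12, h2=7; 12 taken => place at 2.
165 hashes to 12, h2=6; 12,1 taken => place at 7.
516 hashes to 6; slot 6 is free => place at 6.
727 hashes to 13; slot 13 is free => place at 13.
260 hashes to 5, h2=5; 5 taken => place at 10.
Table: [∅, 511, 998, 666, ∅, 685, 516, 165, ∅, ∅, 260, ∅, 964, 727, 201, 287, ∅]
Lookup 165: h=12, h2=6, probe 12,1,7 → found at 7.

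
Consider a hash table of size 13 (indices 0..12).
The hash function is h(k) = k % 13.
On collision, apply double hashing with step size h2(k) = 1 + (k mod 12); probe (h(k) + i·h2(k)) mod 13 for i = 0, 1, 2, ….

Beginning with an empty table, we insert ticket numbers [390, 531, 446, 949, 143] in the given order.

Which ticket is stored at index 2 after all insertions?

Insert 390: h=0, slot 0 empty -> index 0.
Insert 531: h=11, slot 11 empty -> index 11.
Insert 446: h=4, slot 4 empty -> index 4.
Insert 949: h=0, h2=2, slot 0 occupied -> index 2.
Insert 143: h=0, h2=12, slot 0 occupied -> index 12.
Table: [390, _, 949, _, 446, _, _, _, _, _, _, 531, 143]

949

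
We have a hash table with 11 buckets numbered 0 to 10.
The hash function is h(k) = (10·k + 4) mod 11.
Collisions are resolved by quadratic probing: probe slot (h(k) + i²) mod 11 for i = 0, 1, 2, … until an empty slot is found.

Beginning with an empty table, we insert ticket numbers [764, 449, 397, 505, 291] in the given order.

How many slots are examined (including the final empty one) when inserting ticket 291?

2

764 hashes to 10; slot 10 is free => place at 10.
449 hashes to 6; slot 6 is free => place at 6.
397 hashes to 3; slot 3 is free => place at 3.
505 hashes to 5; slot 5 is free => place at 5.
291 hashes to 10; 10 taken => place at 0.
Table: [291, ., ., 397, ., 505, 449, ., ., ., 764]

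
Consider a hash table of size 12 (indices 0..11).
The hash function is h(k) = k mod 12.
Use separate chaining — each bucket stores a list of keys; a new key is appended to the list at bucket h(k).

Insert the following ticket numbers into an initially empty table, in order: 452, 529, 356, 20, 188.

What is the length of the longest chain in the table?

Insert 452: h=8, bucket 8 empty → new chain.
Insert 529: h=1, bucket 1 empty → new chain.
Insert 356: h=8, bucket 8 nonempty → append to chain.
Insert 20: h=8, bucket 8 nonempty → append to chain.
Insert 188: h=8, bucket 8 nonempty → append to chain.
Final buckets:
0: _
1: 529
2: _
3: _
4: _
5: _
6: _
7: _
8: 452 -> 356 -> 20 -> 188
9: _
10: _
11: _

4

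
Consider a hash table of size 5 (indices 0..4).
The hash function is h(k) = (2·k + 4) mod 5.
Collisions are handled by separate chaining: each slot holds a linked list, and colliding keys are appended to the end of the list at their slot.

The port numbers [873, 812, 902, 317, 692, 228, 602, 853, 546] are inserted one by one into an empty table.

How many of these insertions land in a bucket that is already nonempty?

6

Insert 873: h=0, bucket 0 empty → new chain.
Insert 812: h=3, bucket 3 empty → new chain.
Insert 902: h=3, bucket 3 nonempty → append to chain.
Insert 317: h=3, bucket 3 nonempty → append to chain.
Insert 692: h=3, bucket 3 nonempty → append to chain.
Insert 228: h=0, bucket 0 nonempty → append to chain.
Insert 602: h=3, bucket 3 nonempty → append to chain.
Insert 853: h=0, bucket 0 nonempty → append to chain.
Insert 546: h=1, bucket 1 empty → new chain.
Final buckets:
0: 873 -> 228 -> 853
1: 546
2: ∅
3: 812 -> 902 -> 317 -> 692 -> 602
4: ∅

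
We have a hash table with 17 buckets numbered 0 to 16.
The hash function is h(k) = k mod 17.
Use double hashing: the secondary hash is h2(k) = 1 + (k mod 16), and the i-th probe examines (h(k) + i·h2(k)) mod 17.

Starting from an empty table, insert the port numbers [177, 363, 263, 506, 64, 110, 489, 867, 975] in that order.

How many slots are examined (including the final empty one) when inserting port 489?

3

177: h=7 => slot 7
363: h=6 => slot 6
263: h=8 => slot 8
506: h=13 => slot 13
64: h=13, h2=1, probe 13,14 => slot 14
110: h=8, h2=15, probe 8,6,4 => slot 4
489: h=13, h2=10, probe 13,6,16 => slot 16
867: h=0 => slot 0
975: h=6, h2=16, probe 6,5 => slot 5
Table: [867, -, -, -, 110, 975, 363, 177, 263, -, -, -, -, 506, 64, -, 489]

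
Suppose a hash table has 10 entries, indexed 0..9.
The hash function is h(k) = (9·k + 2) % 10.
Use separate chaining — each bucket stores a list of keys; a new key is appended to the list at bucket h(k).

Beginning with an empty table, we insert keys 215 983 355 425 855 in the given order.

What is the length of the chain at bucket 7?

4

215 -> bucket 7
983 -> bucket 9
355 -> bucket 7 (collision)
425 -> bucket 7 (collision)
855 -> bucket 7 (collision)
Final buckets:
0: _
1: _
2: _
3: _
4: _
5: _
6: _
7: 215 -> 355 -> 425 -> 855
8: _
9: 983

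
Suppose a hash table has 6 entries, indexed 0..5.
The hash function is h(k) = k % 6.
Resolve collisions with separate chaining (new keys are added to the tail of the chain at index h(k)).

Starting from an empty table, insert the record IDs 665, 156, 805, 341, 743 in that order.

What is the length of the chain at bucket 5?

Insert 665: h=5, bucket 5 empty → new chain.
Insert 156: h=0, bucket 0 empty → new chain.
Insert 805: h=1, bucket 1 empty → new chain.
Insert 341: h=5, bucket 5 nonempty → append to chain.
Insert 743: h=5, bucket 5 nonempty → append to chain.
Final buckets:
0: 156
1: 805
2: ∅
3: ∅
4: ∅
5: 665 -> 341 -> 743

3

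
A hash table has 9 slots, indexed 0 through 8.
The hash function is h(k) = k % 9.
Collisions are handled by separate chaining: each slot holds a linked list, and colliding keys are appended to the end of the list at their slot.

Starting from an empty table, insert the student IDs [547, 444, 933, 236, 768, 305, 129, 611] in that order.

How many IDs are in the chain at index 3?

3

Insert 547: h=7, bucket 7 empty → new chain.
Insert 444: h=3, bucket 3 empty → new chain.
Insert 933: h=6, bucket 6 empty → new chain.
Insert 236: h=2, bucket 2 empty → new chain.
Insert 768: h=3, bucket 3 nonempty → append to chain.
Insert 305: h=8, bucket 8 empty → new chain.
Insert 129: h=3, bucket 3 nonempty → append to chain.
Insert 611: h=8, bucket 8 nonempty → append to chain.
Final buckets:
0: _
1: _
2: 236
3: 444 -> 768 -> 129
4: _
5: _
6: 933
7: 547
8: 305 -> 611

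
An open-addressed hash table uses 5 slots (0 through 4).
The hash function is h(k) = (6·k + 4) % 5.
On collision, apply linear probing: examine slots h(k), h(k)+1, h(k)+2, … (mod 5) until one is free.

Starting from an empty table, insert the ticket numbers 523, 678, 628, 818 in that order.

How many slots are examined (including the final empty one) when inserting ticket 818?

523 hashes to 2; slot 2 is free -> place at 2.
678 hashes to 2; 2 taken -> place at 3.
628 hashes to 2; 2,3 taken -> place at 4.
818 hashes to 2; 2,3,4 taken -> place at 0.
Table: [818, _, 523, 678, 628]

4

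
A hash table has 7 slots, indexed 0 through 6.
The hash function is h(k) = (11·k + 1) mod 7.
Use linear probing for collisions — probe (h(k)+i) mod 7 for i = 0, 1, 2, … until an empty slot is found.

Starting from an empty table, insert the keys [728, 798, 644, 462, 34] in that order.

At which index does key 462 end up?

728 hashes to 1; slot 1 is free → place at 1.
798 hashes to 1; 1 taken → place at 2.
644 hashes to 1; 1,2 taken → place at 3.
462 hashes to 1; 1,2,3 taken → place at 4.
34 hashes to 4; 4 taken → place at 5.
Table: [—, 728, 798, 644, 462, 34, —]

4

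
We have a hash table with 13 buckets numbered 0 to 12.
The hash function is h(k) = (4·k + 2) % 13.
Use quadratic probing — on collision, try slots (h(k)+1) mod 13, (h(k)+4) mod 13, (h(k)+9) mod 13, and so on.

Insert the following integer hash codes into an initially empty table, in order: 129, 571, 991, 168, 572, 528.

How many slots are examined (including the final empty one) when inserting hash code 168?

3

Insert 129: h=11, slot 11 empty => index 11.
Insert 571: h=11, slot 11 occupied => index 12.
Insert 991: h=1, slot 1 empty => index 1.
Insert 168: h=11, slots 11,12 occupied => index 2.
Insert 572: h=2, slot 2 occupied => index 3.
Insert 528: h=8, slot 8 empty => index 8.
Table: [_, 991, 168, 572, _, _, _, _, 528, _, _, 129, 571]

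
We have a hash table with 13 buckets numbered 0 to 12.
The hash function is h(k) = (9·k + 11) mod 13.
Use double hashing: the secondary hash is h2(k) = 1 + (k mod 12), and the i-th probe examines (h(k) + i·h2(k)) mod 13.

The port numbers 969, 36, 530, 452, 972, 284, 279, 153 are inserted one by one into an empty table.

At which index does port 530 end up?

0

Insert 969: h=9, slot 9 empty -> index 9.
Insert 36: h=10, slot 10 empty -> index 10.
Insert 530: h=10, h2=3, slot 10 occupied -> index 0.
Insert 452: h=10, h2=9, slot 10 occupied -> index 6.
Insert 972: h=10, h2=1, slot 10 occupied -> index 11.
Insert 284: h=6, h2=9, slot 6 occupied -> index 2.
Insert 279: h=0, h2=4, slot 0 occupied -> index 4.
Insert 153: h=10, h2=10, slot 10 occupied -> index 7.
Table: [530, ., 284, ., 279, ., 452, 153, ., 969, 36, 972, .]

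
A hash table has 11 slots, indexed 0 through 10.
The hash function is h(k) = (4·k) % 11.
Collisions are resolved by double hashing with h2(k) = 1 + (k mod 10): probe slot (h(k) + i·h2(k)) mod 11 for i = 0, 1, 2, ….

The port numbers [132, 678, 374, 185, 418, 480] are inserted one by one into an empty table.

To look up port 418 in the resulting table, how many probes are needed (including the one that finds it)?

132: h=0 => slot 0
678: h=6 => slot 6
374: h=0, h2=5, probe 0,5 => slot 5
185: h=3 => slot 3
418: h=0, h2=9, probe 0,9 => slot 9
480: h=6, h2=1, probe 6,7 => slot 7
Table: [132, ∅, ∅, 185, ∅, 374, 678, 480, ∅, 418, ∅]
Lookup 418: h=0, h2=9, probe 0,9 → found at 9.

2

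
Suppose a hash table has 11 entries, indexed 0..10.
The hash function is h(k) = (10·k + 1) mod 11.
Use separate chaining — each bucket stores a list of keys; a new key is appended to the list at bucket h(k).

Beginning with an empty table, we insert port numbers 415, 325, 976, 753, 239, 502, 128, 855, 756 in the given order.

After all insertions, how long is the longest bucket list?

415 → bucket 4
325 → bucket 6
976 → bucket 4 (collision)
753 → bucket 7
239 → bucket 4 (collision)
502 → bucket 5
128 → bucket 5 (collision)
855 → bucket 4 (collision)
756 → bucket 4 (collision)
Final buckets:
0: ∅
1: ∅
2: ∅
3: ∅
4: 415 -> 976 -> 239 -> 855 -> 756
5: 502 -> 128
6: 325
7: 753
8: ∅
9: ∅
10: ∅

5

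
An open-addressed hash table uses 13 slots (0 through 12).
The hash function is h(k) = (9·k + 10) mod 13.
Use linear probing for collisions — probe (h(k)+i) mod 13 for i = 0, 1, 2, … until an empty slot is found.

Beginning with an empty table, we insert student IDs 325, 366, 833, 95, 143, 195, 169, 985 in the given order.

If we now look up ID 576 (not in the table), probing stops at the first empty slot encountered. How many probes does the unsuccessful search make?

Insert 325: h=10, slot 10 empty => index 10.
Insert 366: h=2, slot 2 empty => index 2.
Insert 833: h=6, slot 6 empty => index 6.
Insert 95: h=7, slot 7 empty => index 7.
Insert 143: h=10, slot 10 occupied => index 11.
Insert 195: h=10, slots 10,11 occupied => index 12.
Insert 169: h=10, slots 10,11,12 occupied => index 0.
Insert 985: h=9, slot 9 empty => index 9.
Table: [169, ., 366, ., ., ., 833, 95, ., 985, 325, 143, 195]
Lookup 576: h=7, probe 7,8 → slot 8 empty, not found.

2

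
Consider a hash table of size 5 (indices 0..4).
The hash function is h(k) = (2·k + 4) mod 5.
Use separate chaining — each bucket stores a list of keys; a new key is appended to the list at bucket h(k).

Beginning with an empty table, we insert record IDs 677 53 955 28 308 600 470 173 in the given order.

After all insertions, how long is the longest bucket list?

Insert 677: h=3, bucket 3 empty -> new chain.
Insert 53: h=0, bucket 0 empty -> new chain.
Insert 955: h=4, bucket 4 empty -> new chain.
Insert 28: h=0, bucket 0 nonempty -> append to chain.
Insert 308: h=0, bucket 0 nonempty -> append to chain.
Insert 600: h=4, bucket 4 nonempty -> append to chain.
Insert 470: h=4, bucket 4 nonempty -> append to chain.
Insert 173: h=0, bucket 0 nonempty -> append to chain.
Final buckets:
0: 53 -> 28 -> 308 -> 173
1: .
2: .
3: 677
4: 955 -> 600 -> 470

4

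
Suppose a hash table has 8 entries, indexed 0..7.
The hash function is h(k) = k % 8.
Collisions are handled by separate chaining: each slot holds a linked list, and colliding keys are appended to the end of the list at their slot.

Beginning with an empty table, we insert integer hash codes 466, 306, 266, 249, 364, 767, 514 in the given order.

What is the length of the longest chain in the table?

Insert 466: h=2, bucket 2 empty → new chain.
Insert 306: h=2, bucket 2 nonempty → append to chain.
Insert 266: h=2, bucket 2 nonempty → append to chain.
Insert 249: h=1, bucket 1 empty → new chain.
Insert 364: h=4, bucket 4 empty → new chain.
Insert 767: h=7, bucket 7 empty → new chain.
Insert 514: h=2, bucket 2 nonempty → append to chain.
Final buckets:
0: -
1: 249
2: 466 -> 306 -> 266 -> 514
3: -
4: 364
5: -
6: -
7: 767

4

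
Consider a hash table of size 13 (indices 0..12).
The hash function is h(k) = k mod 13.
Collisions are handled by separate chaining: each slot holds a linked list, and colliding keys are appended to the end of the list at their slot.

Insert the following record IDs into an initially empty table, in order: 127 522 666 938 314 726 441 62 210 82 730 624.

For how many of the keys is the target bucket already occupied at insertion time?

5

127 → bucket 10
522 → bucket 2
666 → bucket 3
938 → bucket 2 (collision)
314 → bucket 2 (collision)
726 → bucket 11
441 → bucket 12
62 → bucket 10 (collision)
210 → bucket 2 (collision)
82 → bucket 4
730 → bucket 2 (collision)
624 → bucket 0
Final buckets:
0: 624
1: —
2: 522 -> 938 -> 314 -> 210 -> 730
3: 666
4: 82
5: —
6: —
7: —
8: —
9: —
10: 127 -> 62
11: 726
12: 441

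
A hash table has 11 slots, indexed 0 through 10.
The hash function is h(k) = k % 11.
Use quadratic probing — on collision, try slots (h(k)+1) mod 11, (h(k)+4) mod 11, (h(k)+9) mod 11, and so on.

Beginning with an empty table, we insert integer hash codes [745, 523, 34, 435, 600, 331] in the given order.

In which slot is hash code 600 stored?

745 hashes to 8; slot 8 is free → place at 8.
523 hashes to 6; slot 6 is free → place at 6.
34 hashes to 1; slot 1 is free → place at 1.
435 hashes to 6; 6 taken → place at 7.
600 hashes to 6; 6,7 taken → place at 10.
331 hashes to 1; 1 taken → place at 2.
Table: [—, 34, 331, —, —, —, 523, 435, 745, —, 600]

10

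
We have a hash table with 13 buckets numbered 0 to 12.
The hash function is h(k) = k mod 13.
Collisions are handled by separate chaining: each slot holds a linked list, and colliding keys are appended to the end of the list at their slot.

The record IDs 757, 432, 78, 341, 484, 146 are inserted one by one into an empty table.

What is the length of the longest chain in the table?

757 → bucket 3
432 → bucket 3 (collision)
78 → bucket 0
341 → bucket 3 (collision)
484 → bucket 3 (collision)
146 → bucket 3 (collision)
Final buckets:
0: 78
1: —
2: —
3: 757 -> 432 -> 341 -> 484 -> 146
4: —
5: —
6: —
7: —
8: —
9: —
10: —
11: —
12: —

5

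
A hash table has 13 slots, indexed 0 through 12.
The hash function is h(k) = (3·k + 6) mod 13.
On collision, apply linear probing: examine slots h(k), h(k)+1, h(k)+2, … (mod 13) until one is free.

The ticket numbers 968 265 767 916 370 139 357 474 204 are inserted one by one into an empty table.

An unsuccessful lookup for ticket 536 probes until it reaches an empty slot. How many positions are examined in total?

968 hashes to 11; slot 11 is free → place at 11.
265 hashes to 8; slot 8 is free → place at 8.
767 hashes to 6; slot 6 is free → place at 6.
916 hashes to 11; 11 taken → place at 12.
370 hashes to 11; 11,12 taken → place at 0.
139 hashes to 7; slot 7 is free → place at 7.
357 hashes to 11; 11,12,0 taken → place at 1.
474 hashes to 11; 11,12,0,1 taken → place at 2.
204 hashes to 7; 7,8 taken → place at 9.
Table: [370, 357, 474, ∅, ∅, ∅, 767, 139, 265, 204, ∅, 968, 916]
Lookup 536: h=2, probe 2,3 → slot 3 empty, not found.

2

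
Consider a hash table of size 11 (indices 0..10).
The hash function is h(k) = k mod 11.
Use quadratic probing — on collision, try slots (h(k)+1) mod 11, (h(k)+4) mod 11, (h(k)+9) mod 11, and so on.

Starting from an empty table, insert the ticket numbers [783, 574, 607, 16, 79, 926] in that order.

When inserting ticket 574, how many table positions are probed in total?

2

783: h=2 -> slot 2
574: h=2, probe 2,3 -> slot 3
607: h=2, probe 2,3,6 -> slot 6
16: h=5 -> slot 5
79: h=2, probe 2,3,6,0 -> slot 0
926: h=2, probe 2,3,6,0,7 -> slot 7
Table: [79, -, 783, 574, -, 16, 607, 926, -, -, -]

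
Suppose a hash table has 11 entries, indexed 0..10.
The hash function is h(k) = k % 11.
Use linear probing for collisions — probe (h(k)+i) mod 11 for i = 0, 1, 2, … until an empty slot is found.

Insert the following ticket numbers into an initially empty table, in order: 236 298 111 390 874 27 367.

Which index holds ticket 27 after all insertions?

8

Insert 236: h=5, slot 5 empty -> index 5.
Insert 298: h=1, slot 1 empty -> index 1.
Insert 111: h=1, slot 1 occupied -> index 2.
Insert 390: h=5, slot 5 occupied -> index 6.
Insert 874: h=5, slots 5,6 occupied -> index 7.
Insert 27: h=5, slots 5,6,7 occupied -> index 8.
Insert 367: h=4, slot 4 empty -> index 4.
Table: [., 298, 111, ., 367, 236, 390, 874, 27, ., .]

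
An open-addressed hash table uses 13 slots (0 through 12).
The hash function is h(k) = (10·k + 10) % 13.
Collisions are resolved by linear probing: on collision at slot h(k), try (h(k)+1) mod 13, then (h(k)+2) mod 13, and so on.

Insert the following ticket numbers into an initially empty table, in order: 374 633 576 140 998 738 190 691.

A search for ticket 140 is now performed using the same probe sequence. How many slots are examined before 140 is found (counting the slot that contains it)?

2

374: h=6 => slot 6
633: h=9 => slot 9
576: h=11 => slot 11
140: h=6, probe 6,7 => slot 7
998: h=6, probe 6,7,8 => slot 8
738: h=6, probe 6,7,8,9,10 => slot 10
190: h=12 => slot 12
691: h=4 => slot 4
Table: [_, _, _, _, 691, _, 374, 140, 998, 633, 738, 576, 190]
Lookup 140: h=6, probe 6,7 → found at 7.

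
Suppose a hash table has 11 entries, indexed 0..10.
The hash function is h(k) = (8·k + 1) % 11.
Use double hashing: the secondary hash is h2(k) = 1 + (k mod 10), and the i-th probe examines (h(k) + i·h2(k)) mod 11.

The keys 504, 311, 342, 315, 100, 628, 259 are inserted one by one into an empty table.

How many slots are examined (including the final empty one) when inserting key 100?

504: h=7 -> slot 7
311: h=3 -> slot 3
342: h=9 -> slot 9
315: h=2 -> slot 2
100: h=9, h2=1, probe 9,10 -> slot 10
628: h=9, h2=9, probe 9,7,5 -> slot 5
259: h=5, h2=10, probe 5,4 -> slot 4
Table: [_, _, 315, 311, 259, 628, _, 504, _, 342, 100]

2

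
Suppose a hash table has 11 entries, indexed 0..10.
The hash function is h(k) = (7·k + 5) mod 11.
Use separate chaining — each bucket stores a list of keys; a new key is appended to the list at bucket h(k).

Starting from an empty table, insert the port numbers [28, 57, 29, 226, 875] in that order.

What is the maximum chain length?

3

28 → bucket 3
57 → bucket 8
29 → bucket 10
226 → bucket 3 (collision)
875 → bucket 3 (collision)
Final buckets:
0: .
1: .
2: .
3: 28 -> 226 -> 875
4: .
5: .
6: .
7: .
8: 57
9: .
10: 29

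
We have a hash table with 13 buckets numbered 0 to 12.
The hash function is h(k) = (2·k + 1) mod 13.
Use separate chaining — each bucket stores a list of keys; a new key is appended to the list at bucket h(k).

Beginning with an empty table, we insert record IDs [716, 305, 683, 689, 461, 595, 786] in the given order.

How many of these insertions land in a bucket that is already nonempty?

2

Insert 716: h=3, bucket 3 empty -> new chain.
Insert 305: h=0, bucket 0 empty -> new chain.
Insert 683: h=2, bucket 2 empty -> new chain.
Insert 689: h=1, bucket 1 empty -> new chain.
Insert 461: h=0, bucket 0 nonempty -> append to chain.
Insert 595: h=8, bucket 8 empty -> new chain.
Insert 786: h=0, bucket 0 nonempty -> append to chain.
Final buckets:
0: 305 -> 461 -> 786
1: 689
2: 683
3: 716
4: ∅
5: ∅
6: ∅
7: ∅
8: 595
9: ∅
10: ∅
11: ∅
12: ∅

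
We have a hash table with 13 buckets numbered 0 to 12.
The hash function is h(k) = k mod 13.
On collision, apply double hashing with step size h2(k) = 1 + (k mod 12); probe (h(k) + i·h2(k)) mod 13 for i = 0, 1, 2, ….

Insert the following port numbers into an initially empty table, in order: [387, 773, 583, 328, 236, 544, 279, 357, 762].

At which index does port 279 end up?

387 hashes to 10; slot 10 is free → place at 10.
773 hashes to 6; slot 6 is free → place at 6.
583 hashes to 11; slot 11 is free → place at 11.
328 hashes to 3; slot 3 is free → place at 3.
236 hashes to 2; slot 2 is free → place at 2.
544 hashes to 11, h2=5; 11,3 taken → place at 8.
279 hashes to 6, h2=4; 6,10 taken → place at 1.
357 hashes to 6, h2=10; 6,3 taken → place at 0.
762 hashes to 8, h2=7; 8,2 taken → place at 9.
Table: [357, 279, 236, 328, -, -, 773, -, 544, 762, 387, 583, -]

1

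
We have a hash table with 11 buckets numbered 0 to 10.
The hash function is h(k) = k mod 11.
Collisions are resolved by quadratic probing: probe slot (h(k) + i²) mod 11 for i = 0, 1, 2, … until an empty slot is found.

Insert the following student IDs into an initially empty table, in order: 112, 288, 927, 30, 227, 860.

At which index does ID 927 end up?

4

112: h=2 => slot 2
288: h=2, probe 2,3 => slot 3
927: h=3, probe 3,4 => slot 4
30: h=8 => slot 8
227: h=7 => slot 7
860: h=2, probe 2,3,6 => slot 6
Table: [-, -, 112, 288, 927, -, 860, 227, 30, -, -]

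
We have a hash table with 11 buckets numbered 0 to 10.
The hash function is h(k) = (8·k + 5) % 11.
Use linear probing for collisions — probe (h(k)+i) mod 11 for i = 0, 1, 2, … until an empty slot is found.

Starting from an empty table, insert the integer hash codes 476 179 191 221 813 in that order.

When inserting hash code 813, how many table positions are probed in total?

476: h=7 → slot 7
179: h=7, probe 7,8 → slot 8
191: h=4 → slot 4
221: h=2 → slot 2
813: h=8, probe 8,9 → slot 9
Table: [_, _, 221, _, 191, _, _, 476, 179, 813, _]

2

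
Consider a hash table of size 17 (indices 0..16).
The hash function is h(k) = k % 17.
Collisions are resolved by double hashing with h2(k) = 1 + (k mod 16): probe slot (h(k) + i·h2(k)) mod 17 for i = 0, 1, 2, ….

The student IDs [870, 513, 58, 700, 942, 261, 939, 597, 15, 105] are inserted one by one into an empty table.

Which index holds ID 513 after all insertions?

870: h=3 => slot 3
513: h=3, h2=2, probe 3,5 => slot 5
58: h=7 => slot 7
700: h=3, h2=13, probe 3,16 => slot 16
942: h=7, h2=15, probe 7,5,3,1 => slot 1
261: h=6 => slot 6
939: h=4 => slot 4
597: h=2 => slot 2
15: h=15 => slot 15
105: h=3, h2=10, probe 3,13 => slot 13
Table: [., 942, 597, 870, 939, 513, 261, 58, ., ., ., ., ., 105, ., 15, 700]

5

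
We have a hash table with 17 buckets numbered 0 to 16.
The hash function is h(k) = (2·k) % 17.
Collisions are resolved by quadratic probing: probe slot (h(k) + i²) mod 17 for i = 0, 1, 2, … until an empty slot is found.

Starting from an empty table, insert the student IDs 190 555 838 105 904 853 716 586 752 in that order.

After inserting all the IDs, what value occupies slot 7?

105

190: h=6 -> slot 6
555: h=5 -> slot 5
838: h=10 -> slot 10
105: h=6, probe 6,7 -> slot 7
904: h=6, probe 6,7,10,15 -> slot 15
853: h=6, probe 6,7,10,15,5,14 -> slot 14
716: h=4 -> slot 4
586: h=16 -> slot 16
752: h=8 -> slot 8
Table: [_, _, _, _, 716, 555, 190, 105, 752, _, 838, _, _, _, 853, 904, 586]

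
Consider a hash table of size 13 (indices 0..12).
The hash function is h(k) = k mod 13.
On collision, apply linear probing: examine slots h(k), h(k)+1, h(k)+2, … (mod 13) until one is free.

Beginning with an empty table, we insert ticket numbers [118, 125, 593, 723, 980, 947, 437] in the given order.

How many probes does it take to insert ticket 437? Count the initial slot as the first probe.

5

118 hashes to 1; slot 1 is free -> place at 1.
125 hashes to 8; slot 8 is free -> place at 8.
593 hashes to 8; 8 taken -> place at 9.
723 hashes to 8; 8,9 taken -> place at 10.
980 hashes to 5; slot 5 is free -> place at 5.
947 hashes to 11; slot 11 is free -> place at 11.
437 hashes to 8; 8,9,10,11 taken -> place at 12.
Table: [., 118, ., ., ., 980, ., ., 125, 593, 723, 947, 437]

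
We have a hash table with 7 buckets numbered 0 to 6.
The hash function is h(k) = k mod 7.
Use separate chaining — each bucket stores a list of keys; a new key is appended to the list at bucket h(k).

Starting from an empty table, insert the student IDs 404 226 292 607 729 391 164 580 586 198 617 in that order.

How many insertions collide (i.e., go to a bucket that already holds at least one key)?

404 → bucket 5
226 → bucket 2
292 → bucket 5 (collision)
607 → bucket 5 (collision)
729 → bucket 1
391 → bucket 6
164 → bucket 3
580 → bucket 6 (collision)
586 → bucket 5 (collision)
198 → bucket 2 (collision)
617 → bucket 1 (collision)
Final buckets:
0: -
1: 729 -> 617
2: 226 -> 198
3: 164
4: -
5: 404 -> 292 -> 607 -> 586
6: 391 -> 580

6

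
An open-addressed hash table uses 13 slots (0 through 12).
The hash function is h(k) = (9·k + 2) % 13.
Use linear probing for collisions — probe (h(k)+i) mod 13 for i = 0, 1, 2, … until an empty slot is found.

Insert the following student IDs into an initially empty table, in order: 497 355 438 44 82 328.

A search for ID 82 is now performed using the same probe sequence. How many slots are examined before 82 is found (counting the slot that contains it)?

2

497 hashes to 3; slot 3 is free → place at 3.
355 hashes to 12; slot 12 is free → place at 12.
438 hashes to 5; slot 5 is free → place at 5.
44 hashes to 8; slot 8 is free → place at 8.
82 hashes to 12; 12 taken → place at 0.
328 hashes to 3; 3 taken → place at 4.
Table: [82, ∅, ∅, 497, 328, 438, ∅, ∅, 44, ∅, ∅, ∅, 355]
Lookup 82: h=12, probe 12,0 → found at 0.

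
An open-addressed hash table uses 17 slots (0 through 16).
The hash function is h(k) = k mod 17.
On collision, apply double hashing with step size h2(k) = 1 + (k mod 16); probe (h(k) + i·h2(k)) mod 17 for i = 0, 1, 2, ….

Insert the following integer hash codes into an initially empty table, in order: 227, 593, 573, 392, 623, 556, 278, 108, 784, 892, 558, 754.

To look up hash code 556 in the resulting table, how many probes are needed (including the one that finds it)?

227: h=6 => slot 6
593: h=15 => slot 15
573: h=12 => slot 12
392: h=1 => slot 1
623: h=11 => slot 11
556: h=12, h2=13, probe 12,8 => slot 8
278: h=6, h2=7, probe 6,13 => slot 13
108: h=6, h2=13, probe 6,2 => slot 2
784: h=2, h2=1, probe 2,3 => slot 3
892: h=8, h2=13, probe 8,4 => slot 4
558: h=14 => slot 14
754: h=6, h2=3, probe 6,9 => slot 9
Table: [—, 392, 108, 784, 892, —, 227, —, 556, 754, —, 623, 573, 278, 558, 593, —]
Lookup 556: h=12, h2=13, probe 12,8 → found at 8.

2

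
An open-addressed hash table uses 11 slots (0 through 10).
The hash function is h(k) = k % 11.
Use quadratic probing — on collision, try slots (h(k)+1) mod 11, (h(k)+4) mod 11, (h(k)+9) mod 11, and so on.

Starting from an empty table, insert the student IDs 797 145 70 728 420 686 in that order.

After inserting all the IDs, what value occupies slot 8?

686

Insert 797: h=5, slot 5 empty => index 5.
Insert 145: h=2, slot 2 empty => index 2.
Insert 70: h=4, slot 4 empty => index 4.
Insert 728: h=2, slot 2 occupied => index 3.
Insert 420: h=2, slots 2,3 occupied => index 6.
Insert 686: h=4, slots 4,5 occupied => index 8.
Table: [_, _, 145, 728, 70, 797, 420, _, 686, _, _]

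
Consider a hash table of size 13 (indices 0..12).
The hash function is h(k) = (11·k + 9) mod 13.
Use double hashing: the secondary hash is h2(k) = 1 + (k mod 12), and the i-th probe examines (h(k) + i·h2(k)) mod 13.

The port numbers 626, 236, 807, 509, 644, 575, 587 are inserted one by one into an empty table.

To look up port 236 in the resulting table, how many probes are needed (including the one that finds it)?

2

626: h=5 => slot 5
236: h=5, h2=9, probe 5,1 => slot 1
807: h=7 => slot 7
509: h=5, h2=6, probe 5,11 => slot 11
644: h=8 => slot 8
575: h=3 => slot 3
587: h=5, h2=12, probe 5,4 => slot 4
Table: [—, 236, —, 575, 587, 626, —, 807, 644, —, —, 509, —]
Lookup 236: h=5, h2=9, probe 5,1 → found at 1.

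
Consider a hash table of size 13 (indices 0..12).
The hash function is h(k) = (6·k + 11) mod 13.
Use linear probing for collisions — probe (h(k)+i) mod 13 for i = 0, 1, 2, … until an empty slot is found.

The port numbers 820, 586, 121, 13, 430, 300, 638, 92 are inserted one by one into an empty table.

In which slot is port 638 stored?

8

820: h=4 → slot 4
586: h=4, probe 4,5 → slot 5
121: h=9 → slot 9
13: h=11 → slot 11
430: h=4, probe 4,5,6 → slot 6
300: h=4, probe 4,5,6,7 → slot 7
638: h=4, probe 4,5,6,7,8 → slot 8
92: h=4, probe 4,5,6,7,8,9,10 → slot 10
Table: [∅, ∅, ∅, ∅, 820, 586, 430, 300, 638, 121, 92, 13, ∅]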